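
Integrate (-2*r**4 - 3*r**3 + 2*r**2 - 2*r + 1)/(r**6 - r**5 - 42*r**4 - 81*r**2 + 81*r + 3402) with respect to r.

Factor the denominator: (r - 7)*(r - 3)*(r + 3)*(r + 6)*(r**2 + 9).
Partial-fraction decomposition: (727*r - 4452)/(23490*(r**2 + 9)) + 143/(1215*(r + 6)) - 7/(405*(r + 3)) + 115/(1944*(r - 3)) - 221/(1160*(r - 7)).
Integrate each term; A/(r−a) gives A·log|r−a|; the (Br+D)/(r²+p²) term gives a log and an atan.

-221*log(r - 7)/1160 + 115*log(r - 3)/1944 - 7*log(r + 3)/405 + 143*log(r + 6)/1215 + 727*log(r**2 + 9)/46980 - 742*atan(r/3)/11745 + C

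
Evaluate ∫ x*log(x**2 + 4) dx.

x**2*log(x**2 + 4)/2 - x**2/2 + 2*log(x**2 + 4) + C

Let u = x**2 + 4, so du = (2*x) dx.
The integral becomes (1/2)·∫ log(u) du; integrate by parts with u′=log(u), dv′=du.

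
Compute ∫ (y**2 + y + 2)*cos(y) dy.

Use integration by parts with u = y**2 + y + 2, dv = cos(y) dy, so v = sin(y).
Apply parts 2 times (tabular method): alternate signs, differentiate u down to 0, integrate dv up.

y**2*sin(y) + y*sin(y) + 2*y*cos(y) + cos(y) + C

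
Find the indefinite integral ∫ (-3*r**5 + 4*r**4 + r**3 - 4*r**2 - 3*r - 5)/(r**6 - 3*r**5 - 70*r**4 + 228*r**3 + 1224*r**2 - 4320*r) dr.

log(r)/864 - 18095*log(r - 6)/1728 + 1374*log(r - 5)/121 - 413*log(r - 4)/160 - 454291*log(r + 6)/348480 - 5633/(1584*r + 9504) + C

Factor the denominator: r*(r - 6)*(r - 5)*(r - 4)*(r + 6)**2.
Partial-fraction decomposition: -454291/(348480*(r + 6)) + 5633/(1584*(r + 6)**2) - 413/(160*(r - 4)) + 1374/(121*(r - 5)) - 18095/(1728*(r - 6)) + 1/(864*r).
Integrate each term; A/(r−a) gives A·log|r−a|; A/(r−a)² gives −A/(r−a).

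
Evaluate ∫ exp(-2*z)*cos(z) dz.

exp(-2*z)*sin(z)/5 - 2*exp(-2*z)*cos(z)/5 + C

Let I denote the integral. Integrate by parts with u = cos(z), dv = exp(-2*z) dz, so v = -exp(-2*z)/2: I = -exp(-2*z)*cos(z)/2 − (1/2)·∫ exp(-2*z)*sin(z) dz.
Apply parts again with u = sin(z), dv = exp(-2*z) dz: ∫ exp(-2*z)*sin(z) dz = -exp(-2*z)*sin(z)/2 + (1/2)·I. Substituting back brings back I: I = exp(-2*z)*sin(z)/4 - exp(-2*z)*cos(z)/2 − (1/4)·I.
Solving for I: (1 + 1/4)·I equals the remaining terms, so I = (4/5)·(exp(-2*z)*sin(z)/4 - exp(-2*z)*cos(z)/2).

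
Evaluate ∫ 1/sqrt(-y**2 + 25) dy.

asin(y/5) + C

Substitute y = 5·sin(θ), so dy = 5·cos(θ) dθ and the radical becomes sqrt(-y**2 + 25) = 5·cos(θ) by the Pythagorean identity.
Integrate the resulting trig expression in θ, then back-substitute θ = asin(y/5), sin(θ) = y/5, cos(θ) = sqrt(-y**2 + 25)/5 (absorbing any constant into C).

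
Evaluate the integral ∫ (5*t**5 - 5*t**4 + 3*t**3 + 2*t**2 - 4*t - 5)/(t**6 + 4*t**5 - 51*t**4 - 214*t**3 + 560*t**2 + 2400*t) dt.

Factor the denominator: t*(t - 6)*(t - 4)*(t + 4)*(t + 5)**2.
Partial-fraction decomposition: -831254/(49005*(t + 5)) - 3812/(99*(t + 5)**2) + 6549/(320*(t + 4)) - 4043/(5184*(t - 4)) + 33091/(14520*(t - 6)) - 1/(480*t).
Integrate each term; A/(t−a) gives A·log|t−a|; A/(t−a)² gives −A/(t−a).

-log(t)/480 + 33091*log(t - 6)/14520 - 4043*log(t - 4)/5184 + 6549*log(t + 4)/320 - 831254*log(t + 5)/49005 + 3812/(99*t + 495) + C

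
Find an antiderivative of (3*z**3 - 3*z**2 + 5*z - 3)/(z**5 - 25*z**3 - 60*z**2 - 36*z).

Factor the denominator: z*(z - 6)*(z + 1)*(z + 2)*(z + 3).
Partial-fraction decomposition: -7/(3*(z + 3)) + 49/(16*(z + 2)) - 1/(z + 1) + 3/(16*(z - 6)) + 1/(12*z).
Integrate each term: A/(z−a) contributes A·log|z−a|.

log(z)/12 + 3*log(z - 6)/16 - log(z + 1) + 49*log(z + 2)/16 - 7*log(z + 3)/3 + C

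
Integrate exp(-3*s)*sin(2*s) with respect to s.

-3*exp(-3*s)*sin(2*s)/13 - 2*exp(-3*s)*cos(2*s)/13 + C

Let I denote the integral. Integrate by parts with u = sin(2*s), dv = exp(-3*s) ds, so v = -exp(-3*s)/3: I = -exp(-3*s)*sin(2*s)/3 + (2/3)·∫ exp(-3*s)*cos(2*s) ds.
Apply parts again with u = cos(2*s), dv = exp(-3*s) ds: ∫ exp(-3*s)*cos(2*s) ds = -exp(-3*s)*cos(2*s)/3 − (2/3)·I. Substituting back brings back I: I = -exp(-3*s)*sin(2*s)/3 - 2*exp(-3*s)*cos(2*s)/9 − (4/9)·I.
Solving for I: (1 + 4/9)·I equals the remaining terms, so I = (9/13)·(-exp(-3*s)*sin(2*s)/3 - 2*exp(-3*s)*cos(2*s)/9).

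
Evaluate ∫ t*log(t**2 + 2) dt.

t**2*log(t**2 + 2)/2 - t**2/2 + log(t**2 + 2) + C

Let u = t**2 + 2, so du = (2*t) dt.
The integral becomes (1/2)·∫ log(u) du; integrate by parts with u′=log(u), dv′=du.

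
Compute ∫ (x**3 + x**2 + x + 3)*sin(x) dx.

-x**3*cos(x) + 3*x**2*sin(x) - x**2*cos(x) + 2*x*sin(x) + 5*x*cos(x) - 5*sin(x) - cos(x) + C

Use integration by parts with u = x**3 + x**2 + x + 3, dv = sin(x) dx, so v = -cos(x).
Apply parts 3 times (tabular method): alternate signs, differentiate u down to 0, integrate dv up.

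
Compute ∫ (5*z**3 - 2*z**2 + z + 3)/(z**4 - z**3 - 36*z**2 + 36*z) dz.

Factor the denominator: z*(z - 6)*(z - 1)*(z + 6).
Partial-fraction decomposition: 55/(24*(z + 6)) - 1/(5*(z - 1)) + 113/(40*(z - 6)) + 1/(12*z).
Integrate each term: A/(z−a) contributes A·log|z−a|.

log(z)/12 + 113*log(z - 6)/40 - log(z - 1)/5 + 55*log(z + 6)/24 + C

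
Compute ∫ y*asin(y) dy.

Use integration by parts with u = arcsin(y), dv = y dy.
Then du = 1/sqrt(-y**2 + 1) dy.

y**2*asin(y)/2 + y*sqrt(-y**2 + 1)/4 - asin(y)/4 + C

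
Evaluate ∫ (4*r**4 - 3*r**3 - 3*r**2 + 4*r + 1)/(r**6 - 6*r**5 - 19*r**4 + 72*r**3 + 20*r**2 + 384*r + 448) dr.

2819*log(r - 7)/4664 - 267*log(r - 4)/800 + log(r + 1)/600 - 1153*log(r + 4)/5280 - 143*log(r**2 + 4)/5300 + 1231*atan(r/2)/10600 + C

Factor the denominator: (r - 7)*(r - 4)*(r + 1)*(r + 4)*(r**2 + 4).
Partial-fraction decomposition: -(286*r - 1231)/(5300*(r**2 + 4)) - 1153/(5280*(r + 4)) + 1/(600*(r + 1)) - 267/(800*(r - 4)) + 2819/(4664*(r - 7)).
Integrate each term; A/(r−a) gives A·log|r−a|; the (Br+D)/(r²+p²) term gives a log and an atan.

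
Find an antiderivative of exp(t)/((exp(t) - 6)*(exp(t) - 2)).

log(exp(t) - 6)/4 - log(exp(t) - 2)/4 + C

Let u = e^t, du = e^t dt.
The integral becomes ∫ du/((u-2)(u-6)); decompose into partial fractions.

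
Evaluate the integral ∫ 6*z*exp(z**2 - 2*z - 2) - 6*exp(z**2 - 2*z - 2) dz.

Let u = z**2 - 2*z - 2, so du = (2*z - 2) dz.
Rewriting, the integral becomes 3·∫ e^u du = 3·e^u.
Substituting back, u = z**2 - 2*z - 2.

3*exp(z**2 - 2*z - 2) + C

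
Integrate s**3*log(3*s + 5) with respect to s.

s**4*log(3*s + 5)/4 - s**4/16 + 5*s**3/36 - 25*s**2/72 + 125*s/108 - 625*log(3*s + 5)/324 + C

Use integration by parts with u = log(3*s + 5), dv = s**3 ds.
Then du = 3/(3*s + 5) ds and v = s**4/4.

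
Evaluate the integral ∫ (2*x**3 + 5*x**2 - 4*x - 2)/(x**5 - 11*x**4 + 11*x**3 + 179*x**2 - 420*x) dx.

log(x)/210 + 901*log(x - 7)/616 - 353*log(x - 5)/180 + 85*log(x - 3)/168 - 17*log(x + 4)/1386 + C

Factor the denominator: x*(x - 7)*(x - 5)*(x - 3)*(x + 4).
Partial-fraction decomposition: -17/(1386*(x + 4)) + 85/(168*(x - 3)) - 353/(180*(x - 5)) + 901/(616*(x - 7)) + 1/(210*x).
Integrate each term: A/(x−a) contributes A·log|x−a|.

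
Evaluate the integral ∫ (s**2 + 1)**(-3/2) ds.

Substitute s = tan(θ), so ds = sec(θ)^2 dθ and the radical becomes sqrt(s**2 + 1) = sec(θ) by the Pythagorean identity.
Integrate the resulting trig expression in θ, then back-substitute tan(θ) = s, sec(θ) = sqrt(s**2 + 1) (absorbing any constant into C).

s/sqrt(s**2 + 1) + C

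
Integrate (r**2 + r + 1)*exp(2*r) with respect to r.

Use integration by parts with u = r**2 + r + 1, dv = exp(2*r) dr, so v = exp(2*r)/2.
Apply parts 2 times (tabular method): alternate signs, differentiate u down to 0, integrate dv up.

(r**2 + 1)*exp(2*r)/2 + C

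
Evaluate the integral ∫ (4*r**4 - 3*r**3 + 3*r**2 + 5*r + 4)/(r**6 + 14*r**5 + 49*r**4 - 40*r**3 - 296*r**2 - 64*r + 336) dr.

Factor the denominator: (r - 2)*(r - 1)*(r + 2)**2*(r + 6)*(r + 7).
Partial-fraction decomposition: -3583/(600*(r + 7)) + 2957/(448*(r + 6)) - 2377/(3600*(r + 2)) + 47/(120*(r + 2)**2) - 13/(504*(r - 1)) + 11/(192*(r - 2)).
Integrate each term; A/(r−a) gives A·log|r−a|; A/(r−a)² gives −A/(r−a).

11*log(r - 2)/192 - 13*log(r - 1)/504 - 2377*log(r + 2)/3600 + 2957*log(r + 6)/448 - 3583*log(r + 7)/600 - 47/(120*r + 240) + C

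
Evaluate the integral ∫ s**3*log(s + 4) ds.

s**4*log(s + 4)/4 - s**4/16 + s**3/3 - 2*s**2 + 16*s - 64*log(s + 4) + C

Use integration by parts with u = log(s + 4), dv = s**3 ds.
Then du = 1/(s + 4) ds and v = s**4/4.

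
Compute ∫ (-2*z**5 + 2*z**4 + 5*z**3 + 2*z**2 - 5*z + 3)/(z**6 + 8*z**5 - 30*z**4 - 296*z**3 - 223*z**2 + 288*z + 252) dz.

-789*log(z - 6)/2548 - log(z - 1)/224 - 111*log(z + 1)/4900 + 5723*log(z + 6)/700 - 4093*log(z + 7)/416 - 3/(140*z + 140) + C

Factor the denominator: (z - 6)*(z - 1)*(z + 1)**2*(z + 6)*(z + 7).
Partial-fraction decomposition: -4093/(416*(z + 7)) + 5723/(700*(z + 6)) - 111/(4900*(z + 1)) + 3/(140*(z + 1)**2) - 1/(224*(z - 1)) - 789/(2548*(z - 6)).
Integrate each term; A/(z−a) gives A·log|z−a|; A/(z−a)² gives −A/(z−a).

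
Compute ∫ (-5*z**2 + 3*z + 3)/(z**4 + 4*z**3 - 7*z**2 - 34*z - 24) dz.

Factor the denominator: (z - 3)*(z + 1)*(z + 2)*(z + 4).
Partial-fraction decomposition: 89/(42*(z + 4)) - 23/(10*(z + 2)) + 5/(12*(z + 1)) - 33/(140*(z - 3)).
Integrate each term: A/(z−a) contributes A·log|z−a|.

-33*log(z - 3)/140 + 5*log(z + 1)/12 - 23*log(z + 2)/10 + 89*log(z + 4)/42 + C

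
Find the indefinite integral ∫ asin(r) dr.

r*asin(r) + sqrt(-r**2 + 1) + C

Use integration by parts with u = arcsin(r), dv = dr.
Then du = 1/sqrt(-r**2 + 1) dr.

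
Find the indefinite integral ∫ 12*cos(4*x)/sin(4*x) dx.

Let u = sin(4*x), so du = (4*cos(4*x)) dx.
Rewriting, the integral becomes 3·∫ 1/u du = 3·log(u).
Substituting back, u = sin(4*x).

3*log(sin(4*x)) + C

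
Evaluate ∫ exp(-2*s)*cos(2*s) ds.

exp(-2*s)*sin(2*s)/4 - exp(-2*s)*cos(2*s)/4 + C

Let I denote the integral. Integrate by parts with u = cos(2*s), dv = exp(-2*s) ds, so v = -exp(-2*s)/2: I = -exp(-2*s)*cos(2*s)/2 − ∫ exp(-2*s)*sin(2*s) ds.
Apply parts again with u = sin(2*s), dv = exp(-2*s) ds: ∫ exp(-2*s)*sin(2*s) ds = -exp(-2*s)*sin(2*s)/2 + I. Substituting back brings back I: I = exp(-2*s)*sin(2*s)/2 - exp(-2*s)*cos(2*s)/2 − I.
Solving for I: (1 + 1)·I equals the remaining terms, so I = (1/2)·(exp(-2*s)*sin(2*s)/2 - exp(-2*s)*cos(2*s)/2).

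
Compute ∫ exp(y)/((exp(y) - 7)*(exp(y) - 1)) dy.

Let u = e^y, du = e^y dy.
The integral becomes ∫ du/((u-1)(u-7)); decompose into partial fractions.

log(exp(y) - 7)/6 - log(exp(y) - 1)/6 + C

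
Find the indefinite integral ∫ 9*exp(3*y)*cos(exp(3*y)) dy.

Let u = exp(3*y), so du = (3*exp(3*y)) dy.
Rewriting, the integral becomes 3·∫ cos(u) du = 3·sin(u).
Substituting back, u = exp(3*y).

3*sin(exp(3*y)) + C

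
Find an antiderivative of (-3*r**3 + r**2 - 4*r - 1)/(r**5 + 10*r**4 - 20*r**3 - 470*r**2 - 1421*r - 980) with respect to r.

Factor the denominator: (r - 7)*(r + 1)*(r + 4)*(r + 5)*(r + 7).
Partial-fraction decomposition: 1105/(504*(r + 7)) - 419/(96*(r + 5)) + 223/(99*(r + 4)) - 7/(576*(r + 1)) - 1009/(14784*(r - 7)).
Integrate each term: A/(r−a) contributes A·log|r−a|.

-1009*log(r - 7)/14784 - 7*log(r + 1)/576 + 223*log(r + 4)/99 - 419*log(r + 5)/96 + 1105*log(r + 7)/504 + C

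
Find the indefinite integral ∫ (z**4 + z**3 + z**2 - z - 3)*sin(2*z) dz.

-z**4*cos(2*z)/2 + z**3*sin(2*z) - z**3*cos(2*z)/2 + 3*z**2*sin(2*z)/4 + z**2*cos(2*z) - z*sin(2*z) + 5*z*cos(2*z)/4 - 5*sin(2*z)/8 + cos(2*z) + C

Use integration by parts with u = z**4 + z**3 + z**2 - z - 3, dv = sin(2*z) dz, so v = -cos(2*z)/2.
Apply parts 4 times (tabular method): alternate signs, differentiate u down to 0, integrate dv up.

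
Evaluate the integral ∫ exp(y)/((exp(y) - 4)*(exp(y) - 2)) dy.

log(exp(y) - 4)/2 - log(exp(y) - 2)/2 + C

Let u = e^y, du = e^y dy.
The integral becomes ∫ du/((u-4)(u-2)); decompose into partial fractions.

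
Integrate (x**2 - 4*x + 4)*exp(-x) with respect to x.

(-x**2 + 2*x - 2)*exp(-x) + C

Use integration by parts with u = x**2 - 4*x + 4, dv = exp(-x) dx, so v = -exp(-x).
Apply parts 2 times (tabular method): alternate signs, differentiate u down to 0, integrate dv up.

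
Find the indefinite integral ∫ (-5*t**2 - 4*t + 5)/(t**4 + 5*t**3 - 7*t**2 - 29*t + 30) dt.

-23*log(t - 2)/35 + log(t - 1)/6 - 7*log(t + 3)/10 + 25*log(t + 5)/21 + C

Factor the denominator: (t - 2)*(t - 1)*(t + 3)*(t + 5).
Partial-fraction decomposition: 25/(21*(t + 5)) - 7/(10*(t + 3)) + 1/(6*(t - 1)) - 23/(35*(t - 2)).
Integrate each term: A/(t−a) contributes A·log|t−a|.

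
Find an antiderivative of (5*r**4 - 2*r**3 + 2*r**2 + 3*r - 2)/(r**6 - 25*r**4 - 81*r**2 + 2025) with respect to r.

Factor the denominator: (r - 5)*(r - 3)*(r + 3)*(r + 5)*(r**2 + 9).
Partial-fraction decomposition: 7*(3*r + 55)/(612*(r**2 + 9)) - 213/(340*(r + 5)) + 233/(864*(r + 3)) - 47/(216*(r - 3)) + 1469/(2720*(r - 5)).
Integrate each term; A/(r−a) gives A·log|r−a|; the (Br+D)/(r²+p²) term gives a log and an atan.

1469*log(r - 5)/2720 - 47*log(r - 3)/216 + 233*log(r + 3)/864 - 213*log(r + 5)/340 + 7*log(r**2 + 9)/408 + 385*atan(r/3)/1836 + C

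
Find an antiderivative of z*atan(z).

Use integration by parts with u = arctan(z), dv = z dz.
Then du = 1/(z**2 + 1) dz.

z**2*atan(z)/2 - z/2 + atan(z)/2 + C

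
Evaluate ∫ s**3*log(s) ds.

s**4*log(s)/4 - s**4/16 + C

Use integration by parts with u = log(s), dv = s**3 ds.
Then du = 1/s ds and v = s**4/4.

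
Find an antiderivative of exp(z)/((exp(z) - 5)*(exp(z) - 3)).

log(exp(z) - 5)/2 - log(exp(z) - 3)/2 + C

Let u = e^z, du = e^z dz.
The integral becomes ∫ du/((u-5)(u-3)); decompose into partial fractions.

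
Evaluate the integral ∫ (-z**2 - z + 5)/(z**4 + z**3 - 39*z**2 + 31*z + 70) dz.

-25*log(z - 5)/216 + log(z - 2)/81 + 5*log(z + 1)/108 + 37*log(z + 7)/648 + C

Factor the denominator: (z - 5)*(z - 2)*(z + 1)*(z + 7).
Partial-fraction decomposition: 37/(648*(z + 7)) + 5/(108*(z + 1)) + 1/(81*(z - 2)) - 25/(216*(z - 5)).
Integrate each term: A/(z−a) contributes A·log|z−a|.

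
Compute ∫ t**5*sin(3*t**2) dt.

-t**4*cos(3*t**2)/6 + t**2*sin(3*t**2)/9 + cos(3*t**2)/27 + C

Let u = t², du = 2t dt; rewrite as (1/2)∫ u^2·sin(3u) du.
Now integrate by parts 2 times.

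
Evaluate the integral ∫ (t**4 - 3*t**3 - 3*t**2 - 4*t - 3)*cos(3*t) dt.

Use integration by parts with u = t**4 - 3*t**3 - 3*t**2 - 4*t - 3, dv = cos(3*t) dt, so v = sin(3*t)/3.
Apply parts 4 times (tabular method): alternate signs, differentiate u down to 0, integrate dv up.

t**4*sin(3*t)/3 - t**3*sin(3*t) + 4*t**3*cos(3*t)/9 - 13*t**2*sin(3*t)/9 - t**2*cos(3*t) - 2*t*sin(3*t)/3 - 26*t*cos(3*t)/27 - 55*sin(3*t)/81 - 2*cos(3*t)/9 + C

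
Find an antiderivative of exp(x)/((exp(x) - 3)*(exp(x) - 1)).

Let u = e^x, du = e^x dx.
The integral becomes ∫ du/((u-3)(u-1)); decompose into partial fractions.

log(exp(x) - 3)/2 - log(exp(x) - 1)/2 + C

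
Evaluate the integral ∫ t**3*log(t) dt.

t**4*log(t)/4 - t**4/16 + C

Use integration by parts with u = log(t), dv = t**3 dt.
Then du = 1/t dt and v = t**4/4.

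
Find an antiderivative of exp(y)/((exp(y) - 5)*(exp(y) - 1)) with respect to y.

log(exp(y) - 5)/4 - log(exp(y) - 1)/4 + C

Let u = e^y, du = e^y dy.
The integral becomes ∫ du/((u-1)(u-5)); decompose into partial fractions.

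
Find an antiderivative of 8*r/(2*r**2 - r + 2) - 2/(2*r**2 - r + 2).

Let u = 2*r**2 - r + 2, so du = (4*r - 1) dr.
Rewriting, the integral becomes 2·∫ 1/u du = 2·log(u).
Substituting back, u = 2*r**2 - r + 2.

2*log(2*r**2 - r + 2) + C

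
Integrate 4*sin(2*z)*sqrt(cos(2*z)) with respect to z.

-4*cos(2*z)**(3/2)/3 + C

Let u = cos(2*z), so du = (-2*sin(2*z)) dz.
Rewriting, the integral becomes -2·∫ √u du = -2·(2/3)u^(3/2).
Substituting back, u = cos(2*z).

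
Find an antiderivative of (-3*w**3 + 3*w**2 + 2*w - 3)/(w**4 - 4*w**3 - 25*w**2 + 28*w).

-3*log(w)/28 - 871*log(w - 7)/462 + log(w - 1)/30 - 229*log(w + 4)/220 + C

Factor the denominator: w*(w - 7)*(w - 1)*(w + 4).
Partial-fraction decomposition: -229/(220*(w + 4)) + 1/(30*(w - 1)) - 871/(462*(w - 7)) - 3/(28*w).
Integrate each term: A/(w−a) contributes A·log|w−a|.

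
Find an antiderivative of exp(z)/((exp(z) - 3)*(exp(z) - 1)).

Let u = e^z, du = e^z dz.
The integral becomes ∫ du/((u-1)(u-3)); decompose into partial fractions.

log(exp(z) - 3)/2 - log(exp(z) - 1)/2 + C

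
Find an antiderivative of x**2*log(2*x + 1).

x**3*log(2*x + 1)/3 - x**3/9 + x**2/12 - x/12 + log(2*x + 1)/24 + C

Use integration by parts with u = log(2*x + 1), dv = x**2 dx.
Then du = 2/(2*x + 1) dx and v = x**3/3.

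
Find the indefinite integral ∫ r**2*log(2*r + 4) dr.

r**3*log(2*r + 4)/3 - r**3/9 + r**2/3 - 4*r/3 + 8*log(r + 2)/3 + C

Use integration by parts with u = log(2*r + 4), dv = r**2 dr.
Then du = 2/(2*r + 4) dr and v = r**3/3.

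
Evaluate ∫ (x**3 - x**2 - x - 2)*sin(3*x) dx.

-x**3*cos(3*x)/3 + x**2*sin(3*x)/3 + x**2*cos(3*x)/3 - 2*x*sin(3*x)/9 + 5*x*cos(3*x)/9 - 5*sin(3*x)/27 + 16*cos(3*x)/27 + C

Use integration by parts with u = x**3 - x**2 - x - 2, dv = sin(3*x) dx, so v = -cos(3*x)/3.
Apply parts 3 times (tabular method): alternate signs, differentiate u down to 0, integrate dv up.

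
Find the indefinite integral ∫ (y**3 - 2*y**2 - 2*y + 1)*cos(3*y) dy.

y**3*sin(3*y)/3 - 2*y**2*sin(3*y)/3 + y**2*cos(3*y)/3 - 8*y*sin(3*y)/9 - 4*y*cos(3*y)/9 + 13*sin(3*y)/27 - 8*cos(3*y)/27 + C

Use integration by parts with u = y**3 - 2*y**2 - 2*y + 1, dv = cos(3*y) dy, so v = sin(3*y)/3.
Apply parts 3 times (tabular method): alternate signs, differentiate u down to 0, integrate dv up.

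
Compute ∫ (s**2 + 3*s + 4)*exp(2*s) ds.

(s**2 + 2*s + 3)*exp(2*s)/2 + C

Use integration by parts with u = s**2 + 3*s + 4, dv = exp(2*s) ds, so v = exp(2*s)/2.
Apply parts 2 times (tabular method): alternate signs, differentiate u down to 0, integrate dv up.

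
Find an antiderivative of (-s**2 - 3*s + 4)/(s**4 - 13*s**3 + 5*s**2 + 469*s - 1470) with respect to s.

Factor the denominator: (s - 7)**2*(s - 5)*(s + 6).
Partial-fraction decomposition: 14/(1859*(s + 6)) - 9/(11*(s - 5)) + 137/(169*(s - 7)) - 33/(13*(s - 7)**2).
Integrate each term; A/(s−a) gives A·log|s−a|; A/(s−a)² gives −A/(s−a).

137*log(s - 7)/169 - 9*log(s - 5)/11 + 14*log(s + 6)/1859 + 33/(13*s - 91) + C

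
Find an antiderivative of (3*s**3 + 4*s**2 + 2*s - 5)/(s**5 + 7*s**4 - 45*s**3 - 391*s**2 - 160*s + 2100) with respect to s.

617*log(s - 7)/4680 - 39*log(s - 2)/1960 + 17279*log(s + 5)/3528 - 521*log(s + 6)/104 + 145/(42*s + 210) + C

Factor the denominator: (s - 7)*(s - 2)*(s + 5)**2*(s + 6).
Partial-fraction decomposition: -521/(104*(s + 6)) + 17279/(3528*(s + 5)) - 145/(42*(s + 5)**2) - 39/(1960*(s - 2)) + 617/(4680*(s - 7)).
Integrate each term; A/(s−a) gives A·log|s−a|; A/(s−a)² gives −A/(s−a).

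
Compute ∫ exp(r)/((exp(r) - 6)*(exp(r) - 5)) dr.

Let u = e^r, du = e^r dr.
The integral becomes ∫ du/((u-6)(u-5)); decompose into partial fractions.

log(exp(r) - 6) - log(exp(r) - 5) + C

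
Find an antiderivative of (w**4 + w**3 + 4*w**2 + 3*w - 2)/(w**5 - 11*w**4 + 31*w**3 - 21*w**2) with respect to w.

-log(w)/441 + 2959*log(w - 7)/1176 - 151*log(w - 3)/72 + 7*log(w - 1)/12 - 2/(21*w) + C

Factor the denominator: w**2*(w - 7)*(w - 3)*(w - 1).
Partial-fraction decomposition: 7/(12*(w - 1)) - 151/(72*(w - 3)) + 2959/(1176*(w - 7)) - 1/(441*w) + 2/(21*w**2).
Integrate each term; A/(w−a) gives A·log|w−a|; A/(w−a)² gives −A/(w−a).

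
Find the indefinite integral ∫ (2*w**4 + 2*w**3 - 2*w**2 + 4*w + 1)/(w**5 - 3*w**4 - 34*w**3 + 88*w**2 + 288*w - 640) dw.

1471*log(w - 5)/243 - 625*log(w - 4)/128 + 49*log(w - 2)/216 + 18739*log(w + 4)/31104 + 337/(432*w + 1728) + C

Factor the denominator: (w - 5)*(w - 4)*(w - 2)*(w + 4)**2.
Partial-fraction decomposition: 18739/(31104*(w + 4)) - 337/(432*(w + 4)**2) + 49/(216*(w - 2)) - 625/(128*(w - 4)) + 1471/(243*(w - 5)).
Integrate each term; A/(w−a) gives A·log|w−a|; A/(w−a)² gives −A/(w−a).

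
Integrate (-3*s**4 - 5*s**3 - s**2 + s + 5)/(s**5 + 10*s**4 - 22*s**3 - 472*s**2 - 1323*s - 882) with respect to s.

Factor the denominator: (s - 7)*(s + 1)*(s + 3)*(s + 6)*(s + 7).
Partial-fraction decomposition: -5539/(336*(s + 7)) + 569/(39*(s + 6)) - 23/(48*(s + 3)) - 1/(96*(s + 1)) - 1791/(2912*(s - 7)).
Integrate each term: A/(s−a) contributes A·log|s−a|.

-1791*log(s - 7)/2912 - log(s + 1)/96 - 23*log(s + 3)/48 + 569*log(s + 6)/39 - 5539*log(s + 7)/336 + C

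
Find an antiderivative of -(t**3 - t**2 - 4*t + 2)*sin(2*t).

Use integration by parts with u = t**3 - t**2 - 4*t + 2, dv = -sin(2*t) dt, so v = cos(2*t)/2.
Apply parts 3 times (tabular method): alternate signs, differentiate u down to 0, integrate dv up.

t**3*cos(2*t)/2 - 3*t**2*sin(2*t)/4 - t**2*cos(2*t)/2 + t*sin(2*t)/2 - 11*t*cos(2*t)/4 + 11*sin(2*t)/8 + 5*cos(2*t)/4 + C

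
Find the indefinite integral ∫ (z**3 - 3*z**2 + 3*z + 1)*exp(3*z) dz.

Use integration by parts with u = z**3 - 3*z**2 + 3*z + 1, dv = exp(3*z) dz, so v = exp(3*z)/3.
Apply parts 3 times (tabular method): alternate signs, differentiate u down to 0, integrate dv up.

(9*z**3 - 36*z**2 + 51*z - 8)*exp(3*z)/27 + C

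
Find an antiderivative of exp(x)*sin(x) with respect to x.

Let I denote the integral. Integrate by parts with u = sin(x), dv = exp(x) dx, so v = exp(x): I = exp(x)*sin(x) − ∫ exp(x)*cos(x) dx.
Apply parts again with u = cos(x), dv = exp(x) dx: ∫ exp(x)*cos(x) dx = exp(x)*cos(x) + I. Substituting back brings back I: I = exp(x)*sin(x) - exp(x)*cos(x) − I.
Solving for I: (1 + 1)·I equals the remaining terms, so I = (1/2)·(exp(x)*sin(x) - exp(x)*cos(x)).

exp(x)*sin(x)/2 - exp(x)*cos(x)/2 + C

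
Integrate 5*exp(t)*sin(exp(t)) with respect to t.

Let u = exp(t), so du = (exp(t)) dt.
Rewriting, the integral becomes 5·∫ sin(u) du = 5·-cos(u).
Substituting back, u = exp(t).

-5*cos(exp(t)) + C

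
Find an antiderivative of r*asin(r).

Use integration by parts with u = arcsin(r), dv = r dr.
Then du = 1/sqrt(-r**2 + 1) dr.

r**2*asin(r)/2 + r*sqrt(-r**2 + 1)/4 - asin(r)/4 + C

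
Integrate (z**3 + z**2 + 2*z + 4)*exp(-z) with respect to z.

(-z**3 - 4*z**2 - 10*z - 14)*exp(-z) + C

Use integration by parts with u = z**3 + z**2 + 2*z + 4, dv = exp(-z) dz, so v = -exp(-z).
Apply parts 3 times (tabular method): alternate signs, differentiate u down to 0, integrate dv up.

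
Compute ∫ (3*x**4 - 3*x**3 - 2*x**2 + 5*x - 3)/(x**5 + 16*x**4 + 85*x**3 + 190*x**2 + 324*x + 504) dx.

Factor the denominator: (x + 3)*(x + 6)*(x + 7)*(x**2 + 4).
Partial-fraction decomposition: -(3027*x - 8522)/(27560*(x**2 + 4)) + 2024/(53*(x + 7)) - 1477/(40*(x + 6)) + 24/(13*(x + 3)).
Integrate each term; A/(x−a) gives A·log|x−a|; the (Bx+D)/(x²+p²) term gives a log and an atan.

24*log(x + 3)/13 - 1477*log(x + 6)/40 + 2024*log(x + 7)/53 - 3027*log(x**2 + 4)/55120 + 4261*atan(x/2)/27560 + C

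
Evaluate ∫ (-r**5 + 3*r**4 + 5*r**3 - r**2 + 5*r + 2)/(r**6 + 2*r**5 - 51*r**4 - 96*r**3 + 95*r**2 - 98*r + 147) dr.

Factor the denominator: (r - 7)*(r - 1)*(r + 3)*(r + 7)*(r**2 + 1).
Partial-fraction decomposition: (4*r + 13)/(500*(r**2 + 1)) - 22213/(22400*(r + 7)) + 329/(1600*(r + 3)) - 13/(384*(r - 1)) - 7901/(42000*(r - 7)).
Integrate each term; A/(r−a) gives A·log|r−a|; the (Br+D)/(r²+p²) term gives a log and an atan.

-7901*log(r - 7)/42000 - 13*log(r - 1)/384 + 329*log(r + 3)/1600 - 22213*log(r + 7)/22400 + log(r**2 + 1)/250 + 13*atan(r)/500 + C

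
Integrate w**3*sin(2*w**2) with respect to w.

-w**2*cos(2*w**2)/4 + sin(2*w**2)/8 + C

Let u = w², du = 2w dw; rewrite as (1/2)∫ u^1·sin(2u) du.
Now integrate by parts 1 time.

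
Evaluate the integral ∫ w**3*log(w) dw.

w**4*log(w)/4 - w**4/16 + C

Use integration by parts with u = log(w), dv = w**3 dw.
Then du = 1/w dw and v = w**4/4.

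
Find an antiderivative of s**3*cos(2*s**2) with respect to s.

s**2*sin(2*s**2)/4 + cos(2*s**2)/8 + C

Let u = s², du = 2s ds; rewrite as (1/2)∫ u^1·cos(2u) du.
Now integrate by parts 1 time.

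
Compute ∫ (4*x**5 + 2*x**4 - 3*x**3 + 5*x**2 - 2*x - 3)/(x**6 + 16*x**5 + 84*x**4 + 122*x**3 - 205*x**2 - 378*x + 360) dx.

3461*log(x - 1)/117600 - 227*log(x + 3)/32 + 3307*log(x + 4)/50 - 3581*log(x + 5)/24 + 9225*log(x + 6)/98 - 1/(280*x - 280) + C

Factor the denominator: (x - 1)**2*(x + 3)*(x + 4)*(x + 5)*(x + 6).
Partial-fraction decomposition: 9225/(98*(x + 6)) - 3581/(24*(x + 5)) + 3307/(50*(x + 4)) - 227/(32*(x + 3)) + 3461/(117600*(x - 1)) + 1/(280*(x - 1)**2).
Integrate each term; A/(x−a) gives A·log|x−a|; A/(x−a)² gives −A/(x−a).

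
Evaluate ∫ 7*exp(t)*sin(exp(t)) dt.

-7*cos(exp(t)) + C

Let u = exp(t), so du = (exp(t)) dt.
Rewriting, the integral becomes 7·∫ sin(u) du = 7·-cos(u).
Substituting back, u = exp(t).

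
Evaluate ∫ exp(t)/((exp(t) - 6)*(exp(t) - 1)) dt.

log(exp(t) - 6)/5 - log(exp(t) - 1)/5 + C

Let u = e^t, du = e^t dt.
The integral becomes ∫ du/((u-6)(u-1)); decompose into partial fractions.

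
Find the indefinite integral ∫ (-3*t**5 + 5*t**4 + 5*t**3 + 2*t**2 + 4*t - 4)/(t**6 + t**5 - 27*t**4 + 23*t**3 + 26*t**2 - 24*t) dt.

Factor the denominator: t*(t - 4)*(t - 1)**2*(t + 1)*(t + 6).
Partial-fraction decomposition: -7193/(3675*(t + 6)) - 3/(100*(t + 1)) - 227/(588*(t - 1)) - 3/(14*(t - 1)**2) - 119/(150*(t - 4)) + 1/(6*t).
Integrate each term; A/(t−a) gives A·log|t−a|; A/(t−a)² gives −A/(t−a).

log(t)/6 - 119*log(t - 4)/150 - 227*log(t - 1)/588 - 3*log(t + 1)/100 - 7193*log(t + 6)/3675 + 3/(14*t - 14) + C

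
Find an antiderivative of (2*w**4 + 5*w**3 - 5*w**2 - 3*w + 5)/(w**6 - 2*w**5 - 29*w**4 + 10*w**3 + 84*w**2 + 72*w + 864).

Factor the denominator: (w - 6)*(w - 3)*(w + 3)*(w + 4)*(w**2 + 4).
Partial-fraction decomposition: -(379*w - 706)/(5200*(w**2 + 4)) - 129/(1400*(w + 4)) - 2/(351*(w + 3)) - 124/(819*(w - 3)) + 3479/(10800*(w - 6)).
Integrate each term; A/(w−a) gives A·log|w−a|; the (Bw+D)/(w²+p²) term gives a log and an atan.

3479*log(w - 6)/10800 - 124*log(w - 3)/819 - 2*log(w + 3)/351 - 129*log(w + 4)/1400 - 379*log(w**2 + 4)/10400 + 353*atan(w/2)/5200 + C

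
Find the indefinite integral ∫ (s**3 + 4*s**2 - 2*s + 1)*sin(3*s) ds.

Use integration by parts with u = s**3 + 4*s**2 - 2*s + 1, dv = sin(3*s) ds, so v = -cos(3*s)/3.
Apply parts 3 times (tabular method): alternate signs, differentiate u down to 0, integrate dv up.

-s**3*cos(3*s)/3 + s**2*sin(3*s)/3 - 4*s**2*cos(3*s)/3 + 8*s*sin(3*s)/9 + 8*s*cos(3*s)/9 - 8*sin(3*s)/27 - cos(3*s)/27 + C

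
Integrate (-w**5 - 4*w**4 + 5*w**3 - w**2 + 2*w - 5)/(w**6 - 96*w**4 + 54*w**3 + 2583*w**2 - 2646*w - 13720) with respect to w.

Factor the denominator: (w - 7)*(w - 5)*(w - 4)*(w + 2)*(w + 7)**2.
Partial-fraction decomposition: -773957/(2134440*(w + 7)) + 271/(462*(w + 7)**2) + 17/(1890*(w + 2)) - 1741/(2178*(w - 4)) + 1255/(504*(w - 5)) - 3092/(1323*(w - 7)).
Integrate each term; A/(w−a) gives A·log|w−a|; A/(w−a)² gives −A/(w−a).

-3092*log(w - 7)/1323 + 1255*log(w - 5)/504 - 1741*log(w - 4)/2178 + 17*log(w + 2)/1890 - 773957*log(w + 7)/2134440 - 271/(462*w + 3234) + C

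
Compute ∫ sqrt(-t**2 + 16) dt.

t*sqrt(-t**2 + 16)/2 + 8*asin(t/4) + C

Substitute t = 4·sin(θ), so dt = 4·cos(θ) dθ and the radical becomes sqrt(-t**2 + 16) = 4·cos(θ) by the Pythagorean identity.
Integrate the resulting trig expression in θ, then back-substitute θ = asin(t/4), sin(θ) = t/4, cos(θ) = sqrt(-t**2 + 16)/4 (absorbing any constant into C).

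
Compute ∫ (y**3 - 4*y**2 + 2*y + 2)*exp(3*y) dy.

Use integration by parts with u = y**3 - 4*y**2 + 2*y + 2, dv = exp(3*y) dy, so v = exp(3*y)/3.
Apply parts 3 times (tabular method): alternate signs, differentiate u down to 0, integrate dv up.

(9*y**3 - 45*y**2 + 48*y + 2)*exp(3*y)/27 + C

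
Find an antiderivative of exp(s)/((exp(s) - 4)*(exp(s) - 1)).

log(exp(s) - 4)/3 - log(exp(s) - 1)/3 + C

Let u = e^s, du = e^s ds.
The integral becomes ∫ du/((u-4)(u-1)); decompose into partial fractions.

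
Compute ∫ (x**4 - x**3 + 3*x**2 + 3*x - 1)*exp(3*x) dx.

(27*x**4 - 63*x**3 + 144*x**2 - 15*x - 22)*exp(3*x)/81 + C

Use integration by parts with u = x**4 - x**3 + 3*x**2 + 3*x - 1, dv = exp(3*x) dx, so v = exp(3*x)/3.
Apply parts 4 times (tabular method): alternate signs, differentiate u down to 0, integrate dv up.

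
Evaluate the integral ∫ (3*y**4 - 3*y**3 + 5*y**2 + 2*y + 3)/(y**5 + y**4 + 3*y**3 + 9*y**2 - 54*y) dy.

-log(y)/18 + 51*log(y - 2)/130 + 61*log(y + 3)/45 + 17*log(y**2 + 9)/26 - 106*atan(y/3)/117 + C

Factor the denominator: y*(y - 2)*(y + 3)*(y**2 + 9).
Partial-fraction decomposition: (51*y - 106)/(39*(y**2 + 9)) + 61/(45*(y + 3)) + 51/(130*(y - 2)) - 1/(18*y).
Integrate each term; A/(y−a) gives A·log|y−a|; the (By+D)/(y²+p²) term gives a log and an atan.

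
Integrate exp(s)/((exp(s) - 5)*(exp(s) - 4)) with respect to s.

Let u = e^s, du = e^s ds.
The integral becomes ∫ du/((u-5)(u-4)); decompose into partial fractions.

log(exp(s) - 5) - log(exp(s) - 4) + C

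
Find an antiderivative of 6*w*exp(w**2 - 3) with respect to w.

Let u = w**2 - 3, so du = (2*w) dw.
Rewriting, the integral becomes 3·∫ e^u du = 3·e^u.
Substituting back, u = w**2 - 3.

3*exp(w**2 - 3) + C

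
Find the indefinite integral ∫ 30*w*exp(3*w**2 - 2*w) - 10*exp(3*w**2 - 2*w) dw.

Let u = 3*w**2 - 2*w, so du = (6*w - 2) dw.
Rewriting, the integral becomes 5·∫ e^u du = 5·e^u.
Substituting back, u = 3*w**2 - 2*w.

5*exp(3*w**2 - 2*w) + C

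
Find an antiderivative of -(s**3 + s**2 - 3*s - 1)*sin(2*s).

Use integration by parts with u = s**3 + s**2 - 3*s - 1, dv = -sin(2*s) ds, so v = cos(2*s)/2.
Apply parts 3 times (tabular method): alternate signs, differentiate u down to 0, integrate dv up.

s**3*cos(2*s)/2 - 3*s**2*sin(2*s)/4 + s**2*cos(2*s)/2 - s*sin(2*s)/2 - 9*s*cos(2*s)/4 + 9*sin(2*s)/8 - 3*cos(2*s)/4 + C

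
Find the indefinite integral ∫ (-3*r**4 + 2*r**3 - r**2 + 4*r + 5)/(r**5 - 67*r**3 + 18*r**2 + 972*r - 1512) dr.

-6533*log(r - 7)/3380 + 181*log(r - 3)/324 - 23*log(r - 2)/320 - 1361389*log(r + 6)/876096 - 4375/(936*r + 5616) + C

Factor the denominator: (r - 7)*(r - 3)*(r - 2)*(r + 6)**2.
Partial-fraction decomposition: -1361389/(876096*(r + 6)) + 4375/(936*(r + 6)**2) - 23/(320*(r - 2)) + 181/(324*(r - 3)) - 6533/(3380*(r - 7)).
Integrate each term; A/(r−a) gives A·log|r−a|; A/(r−a)² gives −A/(r−a).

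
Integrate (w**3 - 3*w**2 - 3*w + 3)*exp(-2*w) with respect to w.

(-4*w**3 + 6*w**2 + 18*w - 3)*exp(-2*w)/8 + C

Use integration by parts with u = w**3 - 3*w**2 - 3*w + 3, dv = exp(-2*w) dw, so v = -exp(-2*w)/2.
Apply parts 3 times (tabular method): alternate signs, differentiate u down to 0, integrate dv up.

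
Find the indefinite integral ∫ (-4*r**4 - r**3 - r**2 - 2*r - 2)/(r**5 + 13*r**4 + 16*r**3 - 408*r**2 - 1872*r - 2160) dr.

Factor the denominator: (r - 6)*(r + 2)*(r + 5)*(r + 6)**2.
Partial-fraction decomposition: 4951/(72*(r + 6)) + 2497/(24*(r + 6)**2) - 2392/(33*(r + 5)) + 29/(192*(r + 2)) - 2725/(6336*(r - 6)).
Integrate each term; A/(r−a) gives A·log|r−a|; A/(r−a)² gives −A/(r−a).

-2725*log(r - 6)/6336 + 29*log(r + 2)/192 - 2392*log(r + 5)/33 + 4951*log(r + 6)/72 - 2497/(24*r + 144) + C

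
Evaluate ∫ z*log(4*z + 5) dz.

z**2*log(4*z + 5)/2 - z**2/4 + 5*z/8 - 25*log(4*z + 5)/32 + C

Use integration by parts with u = log(4*z + 5), dv = z dz.
Then du = 4/(4*z + 5) dz and v = z**2/2.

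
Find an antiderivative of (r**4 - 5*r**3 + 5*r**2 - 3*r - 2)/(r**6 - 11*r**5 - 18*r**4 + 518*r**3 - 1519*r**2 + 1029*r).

-2*log(r)/1029 + 2753*log(r - 7)/49392 - log(r - 3)/48 + log(r - 1)/144 - 219*log(r + 7)/5488 - 227/(588*r - 4116) + C

Factor the denominator: r*(r - 7)**2*(r - 3)*(r - 1)*(r + 7).
Partial-fraction decomposition: -219/(5488*(r + 7)) + 1/(144*(r - 1)) - 1/(48*(r - 3)) + 2753/(49392*(r - 7)) + 227/(588*(r - 7)**2) - 2/(1029*r).
Integrate each term; A/(r−a) gives A·log|r−a|; A/(r−a)² gives −A/(r−a).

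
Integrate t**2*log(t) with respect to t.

Use integration by parts with u = log(t), dv = t**2 dt.
Then du = 1/t dt and v = t**3/3.

t**3*log(t)/3 - t**3/9 + C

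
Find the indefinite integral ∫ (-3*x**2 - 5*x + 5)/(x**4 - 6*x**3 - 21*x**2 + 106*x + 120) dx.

-19*log(x - 6)/10 + 95*log(x - 5)/54 + log(x + 1)/18 + 23*log(x + 4)/270 + C

Factor the denominator: (x - 6)*(x - 5)*(x + 1)*(x + 4).
Partial-fraction decomposition: 23/(270*(x + 4)) + 1/(18*(x + 1)) + 95/(54*(x - 5)) - 19/(10*(x - 6)).
Integrate each term: A/(x−a) contributes A·log|x−a|.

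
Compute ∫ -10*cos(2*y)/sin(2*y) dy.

-5*log(sin(2*y)) + C

Let u = sin(2*y), so du = (2*cos(2*y)) dy.
Rewriting, the integral becomes -5·∫ 1/u du = -5·log(u).
Substituting back, u = sin(2*y).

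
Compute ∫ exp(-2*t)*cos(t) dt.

Let I denote the integral. Integrate by parts with u = cos(t), dv = exp(-2*t) dt, so v = -exp(-2*t)/2: I = -exp(-2*t)*cos(t)/2 − (1/2)·∫ exp(-2*t)*sin(t) dt.
Apply parts again with u = sin(t), dv = exp(-2*t) dt: ∫ exp(-2*t)*sin(t) dt = -exp(-2*t)*sin(t)/2 + (1/2)·I. Substituting back brings back I: I = exp(-2*t)*sin(t)/4 - exp(-2*t)*cos(t)/2 − (1/4)·I.
Solving for I: (1 + 1/4)·I equals the remaining terms, so I = (4/5)·(exp(-2*t)*sin(t)/4 - exp(-2*t)*cos(t)/2).

exp(-2*t)*sin(t)/5 - 2*exp(-2*t)*cos(t)/5 + C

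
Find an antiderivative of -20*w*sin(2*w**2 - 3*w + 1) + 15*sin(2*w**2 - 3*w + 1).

5*cos(2*w**2 - 3*w + 1) + C

Let u = 2*w**2 - 3*w + 1, so du = (4*w - 3) dw.
Rewriting, the integral becomes -5·∫ sin(u) du = -5·-cos(u).
Substituting back, u = 2*w**2 - 3*w + 1.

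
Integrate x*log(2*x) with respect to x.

x**2*(log(x) + log(2))/2 - x**2/4 + C

Use integration by parts with u = log(2*x), dv = x dx.
Then du = 1/x dx and v = x**2/2.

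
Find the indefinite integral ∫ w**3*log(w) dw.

Use integration by parts with u = log(w), dv = w**3 dw.
Then du = 1/w dw and v = w**4/4.

w**4*log(w)/4 - w**4/16 + C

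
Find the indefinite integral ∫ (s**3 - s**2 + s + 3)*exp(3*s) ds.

(9*s**3 - 18*s**2 + 21*s + 20)*exp(3*s)/27 + C

Use integration by parts with u = s**3 - s**2 + s + 3, dv = exp(3*s) ds, so v = exp(3*s)/3.
Apply parts 3 times (tabular method): alternate signs, differentiate u down to 0, integrate dv up.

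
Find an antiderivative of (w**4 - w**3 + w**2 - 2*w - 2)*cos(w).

Use integration by parts with u = w**4 - w**3 + w**2 - 2*w - 2, dv = cos(w) dw, so v = sin(w).
Apply parts 4 times (tabular method): alternate signs, differentiate u down to 0, integrate dv up.

w**4*sin(w) - w**3*sin(w) + 4*w**3*cos(w) - 11*w**2*sin(w) - 3*w**2*cos(w) + 4*w*sin(w) - 22*w*cos(w) + 20*sin(w) + 4*cos(w) + C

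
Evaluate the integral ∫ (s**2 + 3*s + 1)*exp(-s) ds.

Use integration by parts with u = s**2 + 3*s + 1, dv = exp(-s) ds, so v = -exp(-s).
Apply parts 2 times (tabular method): alternate signs, differentiate u down to 0, integrate dv up.

(-s**2 - 5*s - 6)*exp(-s) + C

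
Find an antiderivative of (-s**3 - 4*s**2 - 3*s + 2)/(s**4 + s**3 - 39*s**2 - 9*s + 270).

-119*log(s - 5)/88 + 35*log(s - 3)/54 + log(s + 3)/72 - 92*log(s + 6)/297 + C

Factor the denominator: (s - 5)*(s - 3)*(s + 3)*(s + 6).
Partial-fraction decomposition: -92/(297*(s + 6)) + 1/(72*(s + 3)) + 35/(54*(s - 3)) - 119/(88*(s - 5)).
Integrate each term: A/(s−a) contributes A·log|s−a|.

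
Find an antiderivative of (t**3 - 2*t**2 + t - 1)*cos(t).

Use integration by parts with u = t**3 - 2*t**2 + t - 1, dv = cos(t) dt, so v = sin(t).
Apply parts 3 times (tabular method): alternate signs, differentiate u down to 0, integrate dv up.

t**3*sin(t) - 2*t**2*sin(t) + 3*t**2*cos(t) - 5*t*sin(t) - 4*t*cos(t) + 3*sin(t) - 5*cos(t) + C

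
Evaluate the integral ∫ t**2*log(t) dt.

t**3*log(t)/3 - t**3/9 + C

Use integration by parts with u = log(t), dv = t**2 dt.
Then du = 1/t dt and v = t**3/3.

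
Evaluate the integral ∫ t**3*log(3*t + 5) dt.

Use integration by parts with u = log(3*t + 5), dv = t**3 dt.
Then du = 3/(3*t + 5) dt and v = t**4/4.

t**4*log(3*t + 5)/4 - t**4/16 + 5*t**3/36 - 25*t**2/72 + 125*t/108 - 625*log(3*t + 5)/324 + C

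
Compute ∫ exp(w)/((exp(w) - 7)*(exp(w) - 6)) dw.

log(exp(w) - 7) - log(exp(w) - 6) + C

Let u = e^w, du = e^w dw.
The integral becomes ∫ du/((u-6)(u-7)); decompose into partial fractions.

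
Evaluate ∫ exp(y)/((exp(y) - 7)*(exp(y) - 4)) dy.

log(exp(y) - 7)/3 - log(exp(y) - 4)/3 + C

Let u = e^y, du = e^y dy.
The integral becomes ∫ du/((u-4)(u-7)); decompose into partial fractions.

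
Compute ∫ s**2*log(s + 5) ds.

s**3*log(s + 5)/3 - s**3/9 + 5*s**2/6 - 25*s/3 + 125*log(s + 5)/3 + C

Use integration by parts with u = log(s + 5), dv = s**2 ds.
Then du = 1/(s + 5) ds and v = s**3/3.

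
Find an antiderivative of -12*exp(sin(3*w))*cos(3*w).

Let u = sin(3*w), so du = (3*cos(3*w)) dw.
Rewriting, the integral becomes -4·∫ e^u du = -4·e^u.
Substituting back, u = sin(3*w).

-4*exp(sin(3*w)) + C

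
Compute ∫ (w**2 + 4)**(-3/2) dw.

w/(4*sqrt(w**2 + 4)) + C

Substitute w = 2·tan(θ), so dw = 2·sec(θ)^2 dθ and the radical becomes sqrt(w**2 + 4) = 2·sec(θ) by the Pythagorean identity.
Integrate the resulting trig expression in θ, then back-substitute tan(θ) = w/2, sec(θ) = sqrt(w**2 + 4)/2 (absorbing any constant into C).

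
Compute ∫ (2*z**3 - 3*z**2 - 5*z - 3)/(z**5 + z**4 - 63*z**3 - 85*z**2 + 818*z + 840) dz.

167*log(z - 7)/1248 - 19*log(z - 4)/450 - 3*log(z + 1)/800 + 101*log(z + 5)/144 - 513*log(z + 6)/650 + C

Factor the denominator: (z - 7)*(z - 4)*(z + 1)*(z + 5)*(z + 6).
Partial-fraction decomposition: -513/(650*(z + 6)) + 101/(144*(z + 5)) - 3/(800*(z + 1)) - 19/(450*(z - 4)) + 167/(1248*(z - 7)).
Integrate each term: A/(z−a) contributes A·log|z−a|.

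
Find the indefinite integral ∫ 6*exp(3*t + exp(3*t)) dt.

2*exp(exp(3*t)) + C

Let u = exp(3*t), so du = (3*exp(3*t)) dt.
Rewriting, the integral becomes 2·∫ e^u du = 2·e^u.
Substituting back, u = exp(3*t).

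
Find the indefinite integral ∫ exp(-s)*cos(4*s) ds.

Let I denote the integral. Integrate by parts with u = cos(4*s), dv = exp(-s) ds, so v = -exp(-s): I = -exp(-s)*cos(4*s) − 4·∫ exp(-s)*sin(4*s) ds.
Apply parts again with u = sin(4*s), dv = exp(-s) ds: ∫ exp(-s)*sin(4*s) ds = -exp(-s)*sin(4*s) + 4·I. Substituting back brings back I: I = 4*exp(-s)*sin(4*s) - exp(-s)*cos(4*s) − 16·I.
Solving for I: (1 + 16)·I equals the remaining terms, so I = (1/17)·(4*exp(-s)*sin(4*s) - exp(-s)*cos(4*s)).

4*exp(-s)*sin(4*s)/17 - exp(-s)*cos(4*s)/17 + C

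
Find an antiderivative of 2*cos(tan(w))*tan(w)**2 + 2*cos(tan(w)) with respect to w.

Let u = tan(w), so du = (tan(w)**2 + 1) dw.
Rewriting, the integral becomes 2·∫ cos(u) du = 2·sin(u).
Substituting back, u = tan(w).

2*sin(tan(w)) + C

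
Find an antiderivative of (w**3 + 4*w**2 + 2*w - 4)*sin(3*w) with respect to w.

-w**3*cos(3*w)/3 + w**2*sin(3*w)/3 - 4*w**2*cos(3*w)/3 + 8*w*sin(3*w)/9 - 4*w*cos(3*w)/9 + 4*sin(3*w)/27 + 44*cos(3*w)/27 + C

Use integration by parts with u = w**3 + 4*w**2 + 2*w - 4, dv = sin(3*w) dw, so v = -cos(3*w)/3.
Apply parts 3 times (tabular method): alternate signs, differentiate u down to 0, integrate dv up.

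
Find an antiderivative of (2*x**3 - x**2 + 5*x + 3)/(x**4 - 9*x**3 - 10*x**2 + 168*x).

log(x)/56 + 675*log(x - 7)/77 - 143*log(x - 6)/20 + 161*log(x + 4)/440 + C

Factor the denominator: x*(x - 7)*(x - 6)*(x + 4).
Partial-fraction decomposition: 161/(440*(x + 4)) - 143/(20*(x - 6)) + 675/(77*(x - 7)) + 1/(56*x).
Integrate each term: A/(x−a) contributes A·log|x−a|.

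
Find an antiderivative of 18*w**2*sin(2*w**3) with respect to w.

-3*cos(2*w**3) + C

Let u = 2*w**3, so du = (6*w**2) dw.
Rewriting, the integral becomes 3·∫ sin(u) du = 3·-cos(u).
Substituting back, u = 2*w**3.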